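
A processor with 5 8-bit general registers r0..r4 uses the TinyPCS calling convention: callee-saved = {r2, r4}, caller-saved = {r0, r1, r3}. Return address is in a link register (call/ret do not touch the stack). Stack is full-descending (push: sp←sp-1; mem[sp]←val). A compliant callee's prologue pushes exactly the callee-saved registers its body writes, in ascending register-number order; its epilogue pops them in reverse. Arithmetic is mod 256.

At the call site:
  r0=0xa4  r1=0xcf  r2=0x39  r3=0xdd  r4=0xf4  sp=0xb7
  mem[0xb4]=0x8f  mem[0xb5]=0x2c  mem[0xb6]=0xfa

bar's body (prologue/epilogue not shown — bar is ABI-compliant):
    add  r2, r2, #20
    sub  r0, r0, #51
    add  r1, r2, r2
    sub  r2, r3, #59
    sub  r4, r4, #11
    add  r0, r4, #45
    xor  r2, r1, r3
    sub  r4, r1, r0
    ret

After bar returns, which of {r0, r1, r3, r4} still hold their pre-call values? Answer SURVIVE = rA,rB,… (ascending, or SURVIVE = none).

prologue: push r2 → mem[0xb6]=0x39, sp=0xb6
prologue: push r4 → mem[0xb5]=0xf4, sp=0xb5
body[0] add  r2, r2, #20 → r2=0x4d
body[1] sub  r0, r0, #51 → r0=0x71
body[2] add  r1, r2, r2 → r1=0x9a
body[3] sub  r2, r3, #59 → r2=0xa2
body[4] sub  r4, r4, #11 → r4=0xe9
body[5] add  r0, r4, #45 → r0=0x16
body[6] xor  r2, r1, r3 → r2=0x47
body[7] sub  r4, r1, r0 → r4=0x84
epilogue: pop r4=0xf4, sp=0xb6
epilogue: pop r2=0x39, sp=0xb7
r0: caller-saved, written=True
r1: caller-saved, written=True
r3: caller-saved, written=False
r4: callee-saved, written=True

SURVIVE = r3,r4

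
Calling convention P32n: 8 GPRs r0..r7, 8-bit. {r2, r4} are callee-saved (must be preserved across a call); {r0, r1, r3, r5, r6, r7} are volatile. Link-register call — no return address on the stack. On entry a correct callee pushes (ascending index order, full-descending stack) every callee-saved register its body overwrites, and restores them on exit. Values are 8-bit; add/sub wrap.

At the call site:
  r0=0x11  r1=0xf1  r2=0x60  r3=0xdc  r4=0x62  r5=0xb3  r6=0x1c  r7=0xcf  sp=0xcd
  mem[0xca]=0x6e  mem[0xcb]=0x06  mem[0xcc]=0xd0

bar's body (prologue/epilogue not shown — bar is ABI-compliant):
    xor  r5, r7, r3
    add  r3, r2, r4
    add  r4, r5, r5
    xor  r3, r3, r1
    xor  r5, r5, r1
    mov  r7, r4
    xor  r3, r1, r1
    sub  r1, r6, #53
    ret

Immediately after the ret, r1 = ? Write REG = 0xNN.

REG = 0xe7

prologue: push r4 → mem[0xcc]=0x62, sp=0xcc
body[0] xor  r5, r7, r3 → r5=0x13
body[1] add  r3, r2, r4 → r3=0xc2
body[2] add  r4, r5, r5 → r4=0x26
body[3] xor  r3, r3, r1 → r3=0x33
body[4] xor  r5, r5, r1 → r5=0xe2
body[5] mov  r7, r4 → r7=0x26
body[6] xor  r3, r1, r1 → r3=0x00
body[7] sub  r1, r6, #53 → r1=0xe7
epilogue: pop r4=0x62, sp=0xcd
r1 is caller-saved → body value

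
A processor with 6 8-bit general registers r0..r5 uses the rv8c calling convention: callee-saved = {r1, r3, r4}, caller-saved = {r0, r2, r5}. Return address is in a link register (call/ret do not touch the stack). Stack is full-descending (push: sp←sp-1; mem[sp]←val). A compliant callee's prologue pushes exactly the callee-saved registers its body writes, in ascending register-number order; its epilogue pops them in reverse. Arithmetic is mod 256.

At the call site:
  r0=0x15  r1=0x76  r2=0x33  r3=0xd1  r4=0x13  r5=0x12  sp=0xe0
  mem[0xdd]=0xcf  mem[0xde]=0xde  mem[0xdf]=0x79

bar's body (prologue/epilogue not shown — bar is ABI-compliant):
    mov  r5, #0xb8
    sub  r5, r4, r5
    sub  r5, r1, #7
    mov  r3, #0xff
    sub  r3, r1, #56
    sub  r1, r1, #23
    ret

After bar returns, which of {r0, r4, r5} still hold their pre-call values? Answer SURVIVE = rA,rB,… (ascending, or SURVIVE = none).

SURVIVE = r0,r4

prologue: push r1 -> mem[0xdf]=0x76, sp=0xdf
prologue: push r3 -> mem[0xde]=0xd1, sp=0xde
body[0] mov  r5, #0xb8 -> r5=0xb8
body[1] sub  r5, r4, r5 -> r5=0x5b
body[2] sub  r5, r1, #7 -> r5=0x6f
body[3] mov  r3, #0xff -> r3=0xff
body[4] sub  r3, r1, #56 -> r3=0x3e
body[5] sub  r1, r1, #23 -> r1=0x5f
epilogue: pop r3=0xd1, sp=0xdf
epilogue: pop r1=0x76, sp=0xe0
r0: caller-saved, written=False
r4: callee-saved, written=False
r5: caller-saved, written=True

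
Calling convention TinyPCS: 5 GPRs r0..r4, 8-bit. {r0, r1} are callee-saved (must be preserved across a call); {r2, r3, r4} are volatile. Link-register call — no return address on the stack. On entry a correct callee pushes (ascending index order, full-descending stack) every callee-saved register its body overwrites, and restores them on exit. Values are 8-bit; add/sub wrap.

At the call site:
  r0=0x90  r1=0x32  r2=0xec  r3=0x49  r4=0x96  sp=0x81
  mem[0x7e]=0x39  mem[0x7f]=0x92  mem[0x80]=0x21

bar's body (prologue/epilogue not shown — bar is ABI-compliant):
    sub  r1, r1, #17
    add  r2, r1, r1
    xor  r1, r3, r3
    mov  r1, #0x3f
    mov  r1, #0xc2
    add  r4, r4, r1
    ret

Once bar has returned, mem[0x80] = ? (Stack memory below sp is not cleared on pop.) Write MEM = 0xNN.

prologue: push r1 -> mem[0x80]=0x32, sp=0x80
body[0] sub  r1, r1, #17 -> r1=0x21
body[1] add  r2, r1, r1 -> r2=0x42
body[2] xor  r1, r3, r3 -> r1=0x00
body[3] mov  r1, #0x3f -> r1=0x3f
body[4] mov  r1, #0xc2 -> r1=0xc2
body[5] add  r4, r4, r1 -> r4=0x58
epilogue: pop r1=0x32, sp=0x81
prologue pushed ['r1'] at ['0x80']

MEM = 0x32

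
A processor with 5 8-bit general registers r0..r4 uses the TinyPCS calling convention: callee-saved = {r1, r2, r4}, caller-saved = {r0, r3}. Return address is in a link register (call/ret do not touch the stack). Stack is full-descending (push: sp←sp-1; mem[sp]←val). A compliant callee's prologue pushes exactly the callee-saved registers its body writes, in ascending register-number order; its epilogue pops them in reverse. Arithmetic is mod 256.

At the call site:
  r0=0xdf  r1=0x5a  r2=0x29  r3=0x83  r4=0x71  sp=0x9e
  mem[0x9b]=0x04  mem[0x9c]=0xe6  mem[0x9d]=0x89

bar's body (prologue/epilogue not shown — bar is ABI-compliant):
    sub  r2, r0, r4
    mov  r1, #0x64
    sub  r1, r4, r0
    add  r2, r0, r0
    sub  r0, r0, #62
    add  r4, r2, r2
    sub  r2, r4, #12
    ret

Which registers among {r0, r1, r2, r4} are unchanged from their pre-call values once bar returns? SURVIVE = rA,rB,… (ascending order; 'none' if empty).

prologue: push r1 -> mem[0x9d]=0x5a, sp=0x9d
prologue: push r2 -> mem[0x9c]=0x29, sp=0x9c
prologue: push r4 -> mem[0x9b]=0x71, sp=0x9b
body[0] sub  r2, r0, r4 -> r2=0x6e
body[1] mov  r1, #0x64 -> r1=0x64
body[2] sub  r1, r4, r0 -> r1=0x92
body[3] add  r2, r0, r0 -> r2=0xbe
body[4] sub  r0, r0, #62 -> r0=0xa1
body[5] add  r4, r2, r2 -> r4=0x7c
body[6] sub  r2, r4, #12 -> r2=0x70
epilogue: pop r4=0x71, sp=0x9c
epilogue: pop r2=0x29, sp=0x9d
epilogue: pop r1=0x5a, sp=0x9e
r0: caller-saved, written=True
r1: callee-saved, written=True
r2: callee-saved, written=True
r4: callee-saved, written=True

SURVIVE = r1,r2,r4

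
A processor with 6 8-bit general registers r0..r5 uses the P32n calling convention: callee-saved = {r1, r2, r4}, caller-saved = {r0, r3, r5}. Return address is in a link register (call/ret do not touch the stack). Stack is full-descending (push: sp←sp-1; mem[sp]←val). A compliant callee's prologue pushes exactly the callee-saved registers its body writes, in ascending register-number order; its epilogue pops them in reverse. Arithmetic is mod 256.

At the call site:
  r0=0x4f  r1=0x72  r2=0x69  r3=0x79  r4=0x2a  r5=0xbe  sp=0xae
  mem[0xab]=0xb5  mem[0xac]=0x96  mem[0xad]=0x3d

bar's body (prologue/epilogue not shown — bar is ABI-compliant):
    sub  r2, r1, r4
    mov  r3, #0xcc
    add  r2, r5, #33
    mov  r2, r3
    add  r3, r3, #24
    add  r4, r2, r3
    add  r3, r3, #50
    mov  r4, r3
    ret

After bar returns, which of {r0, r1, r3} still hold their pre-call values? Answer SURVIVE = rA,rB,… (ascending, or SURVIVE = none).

prologue: push r2 → mem[0xad]=0x69, sp=0xad
prologue: push r4 → mem[0xac]=0x2a, sp=0xac
body[0] sub  r2, r1, r4 → r2=0x48
body[1] mov  r3, #0xcc → r3=0xcc
body[2] add  r2, r5, #33 → r2=0xdf
body[3] mov  r2, r3 → r2=0xcc
body[4] add  r3, r3, #24 → r3=0xe4
body[5] add  r4, r2, r3 → r4=0xb0
body[6] add  r3, r3, #50 → r3=0x16
body[7] mov  r4, r3 → r4=0x16
epilogue: pop r4=0x2a, sp=0xad
epilogue: pop r2=0x69, sp=0xae
r0: caller-saved, written=False
r1: callee-saved, written=False
r3: caller-saved, written=True

SURVIVE = r0,r1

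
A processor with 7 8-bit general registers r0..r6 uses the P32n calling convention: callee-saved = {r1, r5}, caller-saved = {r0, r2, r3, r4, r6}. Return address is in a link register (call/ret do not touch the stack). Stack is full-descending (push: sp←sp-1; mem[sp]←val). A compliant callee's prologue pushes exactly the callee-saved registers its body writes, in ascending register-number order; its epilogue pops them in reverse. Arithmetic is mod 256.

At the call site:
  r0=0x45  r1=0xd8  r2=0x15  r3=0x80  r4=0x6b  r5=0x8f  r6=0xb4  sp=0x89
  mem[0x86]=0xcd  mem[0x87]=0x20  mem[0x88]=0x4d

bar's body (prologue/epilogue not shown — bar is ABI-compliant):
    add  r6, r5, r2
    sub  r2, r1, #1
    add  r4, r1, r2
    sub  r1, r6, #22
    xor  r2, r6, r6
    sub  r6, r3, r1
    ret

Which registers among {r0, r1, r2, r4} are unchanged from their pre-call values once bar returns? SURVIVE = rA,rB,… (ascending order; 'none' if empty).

prologue: push r1 -> mem[0x88]=0xd8, sp=0x88
body[0] add  r6, r5, r2 -> r6=0xa4
body[1] sub  r2, r1, #1 -> r2=0xd7
body[2] add  r4, r1, r2 -> r4=0xaf
body[3] sub  r1, r6, #22 -> r1=0x8e
body[4] xor  r2, r6, r6 -> r2=0x00
body[5] sub  r6, r3, r1 -> r6=0xf2
epilogue: pop r1=0xd8, sp=0x89
r0: caller-saved, written=False
r1: callee-saved, written=True
r2: caller-saved, written=True
r4: caller-saved, written=True

SURVIVE = r0,r1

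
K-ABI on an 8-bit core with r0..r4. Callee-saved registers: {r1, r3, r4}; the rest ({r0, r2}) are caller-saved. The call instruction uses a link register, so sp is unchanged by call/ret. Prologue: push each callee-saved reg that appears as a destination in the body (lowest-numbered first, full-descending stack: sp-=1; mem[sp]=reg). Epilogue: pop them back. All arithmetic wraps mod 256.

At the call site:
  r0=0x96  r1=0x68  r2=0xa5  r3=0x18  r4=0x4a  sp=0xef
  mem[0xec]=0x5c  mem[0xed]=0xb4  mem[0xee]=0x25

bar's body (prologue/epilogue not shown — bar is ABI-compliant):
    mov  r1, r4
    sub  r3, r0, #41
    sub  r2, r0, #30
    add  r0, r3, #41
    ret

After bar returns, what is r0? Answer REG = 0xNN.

REG = 0x96

prologue: push r1 → mem[0xee]=0x68, sp=0xee
prologue: push r3 → mem[0xed]=0x18, sp=0xed
body[0] mov  r1, r4 → r1=0x4a
body[1] sub  r3, r0, #41 → r3=0x6d
body[2] sub  r2, r0, #30 → r2=0x78
body[3] add  r0, r3, #41 → r0=0x96
epilogue: pop r3=0x18, sp=0xee
epilogue: pop r1=0x68, sp=0xef
r0 is caller-saved → body value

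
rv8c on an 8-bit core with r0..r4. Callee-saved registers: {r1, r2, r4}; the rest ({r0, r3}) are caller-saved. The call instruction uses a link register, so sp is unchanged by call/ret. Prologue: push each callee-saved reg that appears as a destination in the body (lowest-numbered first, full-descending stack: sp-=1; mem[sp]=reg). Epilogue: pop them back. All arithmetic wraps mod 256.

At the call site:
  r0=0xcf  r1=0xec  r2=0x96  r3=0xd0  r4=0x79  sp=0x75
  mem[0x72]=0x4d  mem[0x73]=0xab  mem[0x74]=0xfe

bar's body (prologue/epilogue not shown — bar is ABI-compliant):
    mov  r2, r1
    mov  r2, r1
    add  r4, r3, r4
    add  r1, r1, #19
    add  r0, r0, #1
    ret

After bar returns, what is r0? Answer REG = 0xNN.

prologue: push r1 -> mem[0x74]=0xec, sp=0x74
prologue: push r2 -> mem[0x73]=0x96, sp=0x73
prologue: push r4 -> mem[0x72]=0x79, sp=0x72
body[0] mov  r2, r1 -> r2=0xec
body[1] mov  r2, r1 -> r2=0xec
body[2] add  r4, r3, r4 -> r4=0x49
body[3] add  r1, r1, #19 -> r1=0xff
body[4] add  r0, r0, #1 -> r0=0xd0
epilogue: pop r4=0x79, sp=0x73
epilogue: pop r2=0x96, sp=0x74
epilogue: pop r1=0xec, sp=0x75
r0 is caller-saved -> body value

REG = 0xd0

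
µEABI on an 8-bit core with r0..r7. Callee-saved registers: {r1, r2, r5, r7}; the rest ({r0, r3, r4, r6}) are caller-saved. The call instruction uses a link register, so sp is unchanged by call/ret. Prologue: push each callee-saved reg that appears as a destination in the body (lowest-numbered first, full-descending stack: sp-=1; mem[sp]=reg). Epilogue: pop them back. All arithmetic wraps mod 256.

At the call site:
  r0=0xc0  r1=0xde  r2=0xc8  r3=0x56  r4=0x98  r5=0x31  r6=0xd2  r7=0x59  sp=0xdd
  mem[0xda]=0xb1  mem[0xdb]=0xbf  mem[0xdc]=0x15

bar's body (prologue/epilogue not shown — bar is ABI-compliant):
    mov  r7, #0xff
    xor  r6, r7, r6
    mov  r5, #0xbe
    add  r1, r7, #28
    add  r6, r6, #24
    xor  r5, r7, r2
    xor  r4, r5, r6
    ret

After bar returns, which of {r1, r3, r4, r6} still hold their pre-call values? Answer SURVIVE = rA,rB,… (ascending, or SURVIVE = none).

SURVIVE = r1,r3

prologue: push r1 → mem[0xdc]=0xde, sp=0xdc
prologue: push r5 → mem[0xdb]=0x31, sp=0xdb
prologue: push r7 → mem[0xda]=0x59, sp=0xda
body[0] mov  r7, #0xff → r7=0xff
body[1] xor  r6, r7, r6 → r6=0x2d
body[2] mov  r5, #0xbe → r5=0xbe
body[3] add  r1, r7, #28 → r1=0x1b
body[4] add  r6, r6, #24 → r6=0x45
body[5] xor  r5, r7, r2 → r5=0x37
body[6] xor  r4, r5, r6 → r4=0x72
epilogue: pop r7=0x59, sp=0xdb
epilogue: pop r5=0x31, sp=0xdc
epilogue: pop r1=0xde, sp=0xdd
r1: callee-saved, written=True
r3: caller-saved, written=False
r4: caller-saved, written=True
r6: caller-saved, written=True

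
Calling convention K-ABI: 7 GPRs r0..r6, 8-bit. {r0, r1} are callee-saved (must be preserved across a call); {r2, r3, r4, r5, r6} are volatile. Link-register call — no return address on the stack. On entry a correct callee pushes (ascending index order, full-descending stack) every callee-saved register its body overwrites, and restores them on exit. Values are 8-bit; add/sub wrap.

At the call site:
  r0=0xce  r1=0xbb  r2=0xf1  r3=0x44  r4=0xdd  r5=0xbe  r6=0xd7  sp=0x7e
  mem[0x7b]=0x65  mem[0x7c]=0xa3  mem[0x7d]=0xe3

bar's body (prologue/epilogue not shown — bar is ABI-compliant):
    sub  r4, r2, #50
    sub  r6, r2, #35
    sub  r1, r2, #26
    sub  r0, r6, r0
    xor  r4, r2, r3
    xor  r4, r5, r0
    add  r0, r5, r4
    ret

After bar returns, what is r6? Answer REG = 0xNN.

REG = 0xce

prologue: push r0 → mem[0x7d]=0xce, sp=0x7d
prologue: push r1 → mem[0x7c]=0xbb, sp=0x7c
body[0] sub  r4, r2, #50 → r4=0xbf
body[1] sub  r6, r2, #35 → r6=0xce
body[2] sub  r1, r2, #26 → r1=0xd7
body[3] sub  r0, r6, r0 → r0=0x00
body[4] xor  r4, r2, r3 → r4=0xb5
body[5] xor  r4, r5, r0 → r4=0xbe
body[6] add  r0, r5, r4 → r0=0x7c
epilogue: pop r1=0xbb, sp=0x7d
epilogue: pop r0=0xce, sp=0x7e
r6 is caller-saved → body value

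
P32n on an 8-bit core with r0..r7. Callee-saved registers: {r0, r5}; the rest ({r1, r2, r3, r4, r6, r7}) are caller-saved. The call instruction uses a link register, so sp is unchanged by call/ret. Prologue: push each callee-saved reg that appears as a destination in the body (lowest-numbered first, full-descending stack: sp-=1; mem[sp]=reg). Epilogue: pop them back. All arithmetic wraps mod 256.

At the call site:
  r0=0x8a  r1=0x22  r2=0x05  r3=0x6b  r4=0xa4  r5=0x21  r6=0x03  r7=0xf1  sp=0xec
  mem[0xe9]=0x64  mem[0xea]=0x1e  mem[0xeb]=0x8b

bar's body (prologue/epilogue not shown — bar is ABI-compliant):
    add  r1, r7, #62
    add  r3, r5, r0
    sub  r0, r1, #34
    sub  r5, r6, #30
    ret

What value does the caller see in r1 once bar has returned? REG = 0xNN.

prologue: push r0 → mem[0xeb]=0x8a, sp=0xeb
prologue: push r5 → mem[0xea]=0x21, sp=0xea
body[0] add  r1, r7, #62 → r1=0x2f
body[1] add  r3, r5, r0 → r3=0xab
body[2] sub  r0, r1, #34 → r0=0x0d
body[3] sub  r5, r6, #30 → r5=0xe5
epilogue: pop r5=0x21, sp=0xeb
epilogue: pop r0=0x8a, sp=0xec
r1 is caller-saved → body value

REG = 0x2f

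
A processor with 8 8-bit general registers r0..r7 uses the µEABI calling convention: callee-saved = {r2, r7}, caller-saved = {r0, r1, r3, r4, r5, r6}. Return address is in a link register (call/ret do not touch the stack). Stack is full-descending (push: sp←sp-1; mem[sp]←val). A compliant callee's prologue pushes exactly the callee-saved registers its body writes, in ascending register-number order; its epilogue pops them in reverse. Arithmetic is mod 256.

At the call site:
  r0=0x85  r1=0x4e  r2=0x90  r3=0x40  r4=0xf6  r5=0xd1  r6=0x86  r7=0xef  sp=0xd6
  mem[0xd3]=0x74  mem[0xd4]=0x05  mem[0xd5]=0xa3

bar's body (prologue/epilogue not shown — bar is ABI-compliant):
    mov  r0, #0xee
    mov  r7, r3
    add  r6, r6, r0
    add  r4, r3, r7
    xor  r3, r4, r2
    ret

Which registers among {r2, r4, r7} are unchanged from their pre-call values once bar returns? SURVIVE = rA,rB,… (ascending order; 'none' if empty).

prologue: push r7 → mem[0xd5]=0xef, sp=0xd5
body[0] mov  r0, #0xee → r0=0xee
body[1] mov  r7, r3 → r7=0x40
body[2] add  r6, r6, r0 → r6=0x74
body[3] add  r4, r3, r7 → r4=0x80
body[4] xor  r3, r4, r2 → r3=0x10
epilogue: pop r7=0xef, sp=0xd6
r2: callee-saved, written=False
r4: caller-saved, written=True
r7: callee-saved, written=True

SURVIVE = r2,r7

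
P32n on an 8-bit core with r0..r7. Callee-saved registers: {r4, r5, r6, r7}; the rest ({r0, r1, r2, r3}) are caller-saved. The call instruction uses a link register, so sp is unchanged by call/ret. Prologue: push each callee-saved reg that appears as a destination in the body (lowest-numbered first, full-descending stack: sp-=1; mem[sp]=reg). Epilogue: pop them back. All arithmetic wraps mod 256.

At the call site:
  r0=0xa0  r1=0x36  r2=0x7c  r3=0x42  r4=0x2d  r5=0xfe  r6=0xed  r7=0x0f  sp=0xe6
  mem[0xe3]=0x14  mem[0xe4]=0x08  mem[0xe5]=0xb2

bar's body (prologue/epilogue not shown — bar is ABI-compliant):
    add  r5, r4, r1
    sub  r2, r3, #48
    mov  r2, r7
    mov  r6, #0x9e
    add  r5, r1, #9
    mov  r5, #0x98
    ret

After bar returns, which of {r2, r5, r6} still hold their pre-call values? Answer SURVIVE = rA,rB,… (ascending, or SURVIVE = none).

SURVIVE = r5,r6

prologue: push r5 -> mem[0xe5]=0xfe, sp=0xe5
prologue: push r6 -> mem[0xe4]=0xed, sp=0xe4
body[0] add  r5, r4, r1 -> r5=0x63
body[1] sub  r2, r3, #48 -> r2=0x12
body[2] mov  r2, r7 -> r2=0x0f
body[3] mov  r6, #0x9e -> r6=0x9e
body[4] add  r5, r1, #9 -> r5=0x3f
body[5] mov  r5, #0x98 -> r5=0x98
epilogue: pop r6=0xed, sp=0xe5
epilogue: pop r5=0xfe, sp=0xe6
r2: caller-saved, written=True
r5: callee-saved, written=True
r6: callee-saved, written=True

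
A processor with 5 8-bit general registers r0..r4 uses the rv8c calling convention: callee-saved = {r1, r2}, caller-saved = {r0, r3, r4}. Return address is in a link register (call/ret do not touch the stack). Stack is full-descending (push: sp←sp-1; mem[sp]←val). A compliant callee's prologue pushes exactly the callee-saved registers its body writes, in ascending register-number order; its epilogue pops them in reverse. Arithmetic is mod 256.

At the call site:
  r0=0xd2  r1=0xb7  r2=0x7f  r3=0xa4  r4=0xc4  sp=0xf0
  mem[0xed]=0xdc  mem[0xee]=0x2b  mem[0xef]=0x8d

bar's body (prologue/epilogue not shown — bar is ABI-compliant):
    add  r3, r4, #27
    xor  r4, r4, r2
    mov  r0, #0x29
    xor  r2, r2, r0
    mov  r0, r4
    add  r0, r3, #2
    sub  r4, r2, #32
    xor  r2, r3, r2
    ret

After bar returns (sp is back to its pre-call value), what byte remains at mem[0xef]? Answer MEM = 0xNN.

prologue: push r2 -> mem[0xef]=0x7f, sp=0xef
body[0] add  r3, r4, #27 -> r3=0xdf
body[1] xor  r4, r4, r2 -> r4=0xbb
body[2] mov  r0, #0x29 -> r0=0x29
body[3] xor  r2, r2, r0 -> r2=0x56
body[4] mov  r0, r4 -> r0=0xbb
body[5] add  r0, r3, #2 -> r0=0xe1
body[6] sub  r4, r2, #32 -> r4=0x36
body[7] xor  r2, r3, r2 -> r2=0x89
epilogue: pop r2=0x7f, sp=0xf0
prologue pushed ['r2'] at ['0xef']

MEM = 0x7f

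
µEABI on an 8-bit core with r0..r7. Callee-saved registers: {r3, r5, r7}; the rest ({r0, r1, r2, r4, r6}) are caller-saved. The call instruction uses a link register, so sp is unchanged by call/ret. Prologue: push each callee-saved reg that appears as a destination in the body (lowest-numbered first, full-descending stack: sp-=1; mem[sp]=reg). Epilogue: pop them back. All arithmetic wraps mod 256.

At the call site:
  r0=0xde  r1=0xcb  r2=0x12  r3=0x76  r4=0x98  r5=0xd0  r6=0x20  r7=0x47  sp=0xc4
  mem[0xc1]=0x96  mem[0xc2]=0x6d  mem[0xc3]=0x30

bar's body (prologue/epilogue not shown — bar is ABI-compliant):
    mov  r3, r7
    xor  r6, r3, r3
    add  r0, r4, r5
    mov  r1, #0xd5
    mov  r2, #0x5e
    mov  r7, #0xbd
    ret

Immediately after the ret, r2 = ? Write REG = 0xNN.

REG = 0x5e

prologue: push r3 → mem[0xc3]=0x76, sp=0xc3
prologue: push r7 → mem[0xc2]=0x47, sp=0xc2
body[0] mov  r3, r7 → r3=0x47
body[1] xor  r6, r3, r3 → r6=0x00
body[2] add  r0, r4, r5 → r0=0x68
body[3] mov  r1, #0xd5 → r1=0xd5
body[4] mov  r2, #0x5e → r2=0x5e
body[5] mov  r7, #0xbd → r7=0xbd
epilogue: pop r7=0x47, sp=0xc3
epilogue: pop r3=0x76, sp=0xc4
r2 is caller-saved → body value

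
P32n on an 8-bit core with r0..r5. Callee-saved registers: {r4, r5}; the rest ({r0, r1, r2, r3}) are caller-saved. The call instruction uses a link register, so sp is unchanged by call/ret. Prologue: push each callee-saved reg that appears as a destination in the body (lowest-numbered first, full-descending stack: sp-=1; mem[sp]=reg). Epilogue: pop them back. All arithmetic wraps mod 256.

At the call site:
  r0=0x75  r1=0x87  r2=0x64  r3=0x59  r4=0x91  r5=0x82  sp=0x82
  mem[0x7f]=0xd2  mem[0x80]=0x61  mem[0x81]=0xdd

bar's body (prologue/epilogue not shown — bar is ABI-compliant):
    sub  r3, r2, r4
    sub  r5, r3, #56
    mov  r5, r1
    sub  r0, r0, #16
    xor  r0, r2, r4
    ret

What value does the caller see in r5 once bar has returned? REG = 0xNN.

prologue: push r5 → mem[0x81]=0x82, sp=0x81
body[0] sub  r3, r2, r4 → r3=0xd3
body[1] sub  r5, r3, #56 → r5=0x9b
body[2] mov  r5, r1 → r5=0x87
body[3] sub  r0, r0, #16 → r0=0x65
body[4] xor  r0, r2, r4 → r0=0xf5
epilogue: pop r5=0x82, sp=0x82
r5 is callee-saved → restored

REG = 0x82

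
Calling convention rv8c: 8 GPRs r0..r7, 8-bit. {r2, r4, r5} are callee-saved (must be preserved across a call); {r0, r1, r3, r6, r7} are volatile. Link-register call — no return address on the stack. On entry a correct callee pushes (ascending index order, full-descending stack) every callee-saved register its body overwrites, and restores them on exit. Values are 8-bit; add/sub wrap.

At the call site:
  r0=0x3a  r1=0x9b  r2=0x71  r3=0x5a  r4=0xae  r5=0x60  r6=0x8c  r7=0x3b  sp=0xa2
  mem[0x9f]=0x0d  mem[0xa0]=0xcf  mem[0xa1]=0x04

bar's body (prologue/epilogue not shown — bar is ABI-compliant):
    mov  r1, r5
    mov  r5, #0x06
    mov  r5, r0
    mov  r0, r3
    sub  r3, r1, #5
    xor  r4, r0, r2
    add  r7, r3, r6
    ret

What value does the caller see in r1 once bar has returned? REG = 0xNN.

REG = 0x60

prologue: push r4 -> mem[0xa1]=0xae, sp=0xa1
prologue: push r5 -> mem[0xa0]=0x60, sp=0xa0
body[0] mov  r1, r5 -> r1=0x60
body[1] mov  r5, #0x06 -> r5=0x06
body[2] mov  r5, r0 -> r5=0x3a
body[3] mov  r0, r3 -> r0=0x5a
body[4] sub  r3, r1, #5 -> r3=0x5b
body[5] xor  r4, r0, r2 -> r4=0x2b
body[6] add  r7, r3, r6 -> r7=0xe7
epilogue: pop r5=0x60, sp=0xa1
epilogue: pop r4=0xae, sp=0xa2
r1 is caller-saved -> body value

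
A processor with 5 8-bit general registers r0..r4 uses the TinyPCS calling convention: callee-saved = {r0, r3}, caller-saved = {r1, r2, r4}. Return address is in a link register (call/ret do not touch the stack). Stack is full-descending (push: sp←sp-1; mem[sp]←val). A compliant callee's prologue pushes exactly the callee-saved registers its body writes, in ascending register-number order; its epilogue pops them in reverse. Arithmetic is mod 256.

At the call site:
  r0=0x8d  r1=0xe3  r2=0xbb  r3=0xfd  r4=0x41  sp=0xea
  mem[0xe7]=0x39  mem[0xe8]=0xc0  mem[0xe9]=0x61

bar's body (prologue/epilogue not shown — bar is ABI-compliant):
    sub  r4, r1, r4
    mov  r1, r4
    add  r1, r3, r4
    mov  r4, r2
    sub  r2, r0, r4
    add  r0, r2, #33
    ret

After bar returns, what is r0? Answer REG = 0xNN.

prologue: push r0 -> mem[0xe9]=0x8d, sp=0xe9
body[0] sub  r4, r1, r4 -> r4=0xa2
body[1] mov  r1, r4 -> r1=0xa2
body[2] add  r1, r3, r4 -> r1=0x9f
body[3] mov  r4, r2 -> r4=0xbb
body[4] sub  r2, r0, r4 -> r2=0xd2
body[5] add  r0, r2, #33 -> r0=0xf3
epilogue: pop r0=0x8d, sp=0xea
r0 is callee-saved -> restored

REG = 0x8d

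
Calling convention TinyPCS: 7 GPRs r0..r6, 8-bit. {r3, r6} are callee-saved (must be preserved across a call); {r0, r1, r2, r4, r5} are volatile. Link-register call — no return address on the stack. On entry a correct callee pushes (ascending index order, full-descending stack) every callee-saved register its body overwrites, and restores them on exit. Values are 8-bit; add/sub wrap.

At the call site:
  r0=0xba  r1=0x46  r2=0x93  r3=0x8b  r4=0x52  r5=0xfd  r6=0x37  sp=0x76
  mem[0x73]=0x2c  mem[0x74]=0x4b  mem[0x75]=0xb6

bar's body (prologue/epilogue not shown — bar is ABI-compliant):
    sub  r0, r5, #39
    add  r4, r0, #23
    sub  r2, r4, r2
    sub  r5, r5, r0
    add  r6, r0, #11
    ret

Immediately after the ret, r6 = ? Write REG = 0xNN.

REG = 0x37

prologue: push r6 -> mem[0x75]=0x37, sp=0x75
body[0] sub  r0, r5, #39 -> r0=0xd6
body[1] add  r4, r0, #23 -> r4=0xed
body[2] sub  r2, r4, r2 -> r2=0x5a
body[3] sub  r5, r5, r0 -> r5=0x27
body[4] add  r6, r0, #11 -> r6=0xe1
epilogue: pop r6=0x37, sp=0x76
r6 is callee-saved -> restored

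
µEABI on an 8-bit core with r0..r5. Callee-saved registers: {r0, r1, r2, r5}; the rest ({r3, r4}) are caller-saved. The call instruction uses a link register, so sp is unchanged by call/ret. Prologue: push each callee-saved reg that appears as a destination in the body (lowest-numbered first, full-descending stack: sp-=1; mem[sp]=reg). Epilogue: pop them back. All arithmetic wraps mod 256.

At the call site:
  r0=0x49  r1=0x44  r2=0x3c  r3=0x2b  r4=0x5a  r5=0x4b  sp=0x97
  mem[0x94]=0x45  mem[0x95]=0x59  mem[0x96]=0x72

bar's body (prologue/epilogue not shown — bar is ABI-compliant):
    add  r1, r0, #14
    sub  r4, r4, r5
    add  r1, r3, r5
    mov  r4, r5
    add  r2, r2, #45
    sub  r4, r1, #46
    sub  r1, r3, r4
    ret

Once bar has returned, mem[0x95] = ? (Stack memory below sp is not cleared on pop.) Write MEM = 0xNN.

prologue: push r1 → mem[0x96]=0x44, sp=0x96
prologue: push r2 → mem[0x95]=0x3c, sp=0x95
body[0] add  r1, r0, #14 → r1=0x57
body[1] sub  r4, r4, r5 → r4=0x0f
body[2] add  r1, r3, r5 → r1=0x76
body[3] mov  r4, r5 → r4=0x4b
body[4] add  r2, r2, #45 → r2=0x69
body[5] sub  r4, r1, #46 → r4=0x48
body[6] sub  r1, r3, r4 → r1=0xe3
epilogue: pop r2=0x3c, sp=0x96
epilogue: pop r1=0x44, sp=0x97
prologue pushed ['r1', 'r2'] at ['0x96', '0x95']

MEM = 0x3c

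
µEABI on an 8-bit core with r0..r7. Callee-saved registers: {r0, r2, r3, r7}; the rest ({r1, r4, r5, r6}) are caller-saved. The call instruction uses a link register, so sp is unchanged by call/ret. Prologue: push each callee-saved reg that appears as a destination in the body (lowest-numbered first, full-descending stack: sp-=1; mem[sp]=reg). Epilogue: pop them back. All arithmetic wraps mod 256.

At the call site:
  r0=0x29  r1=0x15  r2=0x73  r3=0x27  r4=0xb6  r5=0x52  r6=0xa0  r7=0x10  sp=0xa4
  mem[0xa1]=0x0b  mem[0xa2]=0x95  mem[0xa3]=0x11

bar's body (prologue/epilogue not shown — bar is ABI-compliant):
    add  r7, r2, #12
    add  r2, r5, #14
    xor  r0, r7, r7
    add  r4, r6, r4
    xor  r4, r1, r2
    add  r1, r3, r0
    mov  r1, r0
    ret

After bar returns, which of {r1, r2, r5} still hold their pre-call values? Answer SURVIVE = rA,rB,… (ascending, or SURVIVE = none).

prologue: push r0 → mem[0xa3]=0x29, sp=0xa3
prologue: push r2 → mem[0xa2]=0x73, sp=0xa2
prologue: push r7 → mem[0xa1]=0x10, sp=0xa1
body[0] add  r7, r2, #12 → r7=0x7f
body[1] add  r2, r5, #14 → r2=0x60
body[2] xor  r0, r7, r7 → r0=0x00
body[3] add  r4, r6, r4 → r4=0x56
body[4] xor  r4, r1, r2 → r4=0x75
body[5] add  r1, r3, r0 → r1=0x27
body[6] mov  r1, r0 → r1=0x00
epilogue: pop r7=0x10, sp=0xa2
epilogue: pop r2=0x73, sp=0xa3
epilogue: pop r0=0x29, sp=0xa4
r1: caller-saved, written=True
r2: callee-saved, written=True
r5: caller-saved, written=False

SURVIVE = r2,r5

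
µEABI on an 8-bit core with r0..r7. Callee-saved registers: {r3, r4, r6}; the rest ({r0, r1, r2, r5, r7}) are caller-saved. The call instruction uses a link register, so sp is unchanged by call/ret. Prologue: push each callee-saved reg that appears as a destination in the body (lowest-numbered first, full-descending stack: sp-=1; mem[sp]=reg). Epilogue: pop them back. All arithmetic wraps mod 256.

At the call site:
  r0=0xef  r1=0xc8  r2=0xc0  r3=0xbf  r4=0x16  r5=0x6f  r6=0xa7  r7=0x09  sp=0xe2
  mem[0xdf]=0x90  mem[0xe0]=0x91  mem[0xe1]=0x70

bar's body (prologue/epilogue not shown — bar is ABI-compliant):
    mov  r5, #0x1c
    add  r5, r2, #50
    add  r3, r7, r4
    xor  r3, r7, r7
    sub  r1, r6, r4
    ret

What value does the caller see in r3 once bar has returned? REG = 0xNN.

prologue: push r3 -> mem[0xe1]=0xbf, sp=0xe1
body[0] mov  r5, #0x1c -> r5=0x1c
body[1] add  r5, r2, #50 -> r5=0xf2
body[2] add  r3, r7, r4 -> r3=0x1f
body[3] xor  r3, r7, r7 -> r3=0x00
body[4] sub  r1, r6, r4 -> r1=0x91
epilogue: pop r3=0xbf, sp=0xe2
r3 is callee-saved -> restored

REG = 0xbf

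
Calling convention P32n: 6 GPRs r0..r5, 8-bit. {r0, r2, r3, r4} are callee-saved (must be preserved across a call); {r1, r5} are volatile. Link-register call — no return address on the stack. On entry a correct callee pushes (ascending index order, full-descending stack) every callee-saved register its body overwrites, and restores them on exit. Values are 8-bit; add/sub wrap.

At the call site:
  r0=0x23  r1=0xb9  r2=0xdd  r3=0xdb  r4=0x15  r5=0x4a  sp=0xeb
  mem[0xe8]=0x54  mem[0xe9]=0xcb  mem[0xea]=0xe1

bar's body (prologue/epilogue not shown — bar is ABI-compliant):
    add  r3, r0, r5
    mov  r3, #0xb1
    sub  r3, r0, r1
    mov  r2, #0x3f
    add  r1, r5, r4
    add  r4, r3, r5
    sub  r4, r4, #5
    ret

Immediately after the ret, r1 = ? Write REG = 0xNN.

prologue: push r2 -> mem[0xea]=0xdd, sp=0xea
prologue: push r3 -> mem[0xe9]=0xdb, sp=0xe9
prologue: push r4 -> mem[0xe8]=0x15, sp=0xe8
body[0] add  r3, r0, r5 -> r3=0x6d
body[1] mov  r3, #0xb1 -> r3=0xb1
body[2] sub  r3, r0, r1 -> r3=0x6a
body[3] mov  r2, #0x3f -> r2=0x3f
body[4] add  r1, r5, r4 -> r1=0x5f
body[5] add  r4, r3, r5 -> r4=0xb4
body[6] sub  r4, r4, #5 -> r4=0xaf
epilogue: pop r4=0x15, sp=0xe9
epilogue: pop r3=0xdb, sp=0xea
epilogue: pop r2=0xdd, sp=0xeb
r1 is caller-saved -> body value

REG = 0x5f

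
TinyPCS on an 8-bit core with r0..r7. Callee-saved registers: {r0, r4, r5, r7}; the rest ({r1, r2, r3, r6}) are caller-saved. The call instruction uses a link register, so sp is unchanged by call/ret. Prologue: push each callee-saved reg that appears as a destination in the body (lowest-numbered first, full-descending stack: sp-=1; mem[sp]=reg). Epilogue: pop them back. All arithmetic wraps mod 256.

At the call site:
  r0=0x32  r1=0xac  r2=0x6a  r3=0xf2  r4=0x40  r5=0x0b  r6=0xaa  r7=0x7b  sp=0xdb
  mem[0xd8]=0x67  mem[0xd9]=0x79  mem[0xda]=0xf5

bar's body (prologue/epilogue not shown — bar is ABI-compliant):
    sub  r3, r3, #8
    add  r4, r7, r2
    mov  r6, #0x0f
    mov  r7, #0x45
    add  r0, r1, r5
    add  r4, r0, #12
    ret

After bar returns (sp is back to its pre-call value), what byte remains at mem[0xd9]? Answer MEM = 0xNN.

prologue: push r0 -> mem[0xda]=0x32, sp=0xda
prologue: push r4 -> mem[0xd9]=0x40, sp=0xd9
prologue: push r7 -> mem[0xd8]=0x7b, sp=0xd8
body[0] sub  r3, r3, #8 -> r3=0xea
body[1] add  r4, r7, r2 -> r4=0xe5
body[2] mov  r6, #0x0f -> r6=0x0f
body[3] mov  r7, #0x45 -> r7=0x45
body[4] add  r0, r1, r5 -> r0=0xb7
body[5] add  r4, r0, #12 -> r4=0xc3
epilogue: pop r7=0x7b, sp=0xd9
epilogue: pop r4=0x40, sp=0xda
epilogue: pop r0=0x32, sp=0xdb
prologue pushed ['r0', 'r4', 'r7'] at ['0xda', '0xd9', '0xd8']

MEM = 0x40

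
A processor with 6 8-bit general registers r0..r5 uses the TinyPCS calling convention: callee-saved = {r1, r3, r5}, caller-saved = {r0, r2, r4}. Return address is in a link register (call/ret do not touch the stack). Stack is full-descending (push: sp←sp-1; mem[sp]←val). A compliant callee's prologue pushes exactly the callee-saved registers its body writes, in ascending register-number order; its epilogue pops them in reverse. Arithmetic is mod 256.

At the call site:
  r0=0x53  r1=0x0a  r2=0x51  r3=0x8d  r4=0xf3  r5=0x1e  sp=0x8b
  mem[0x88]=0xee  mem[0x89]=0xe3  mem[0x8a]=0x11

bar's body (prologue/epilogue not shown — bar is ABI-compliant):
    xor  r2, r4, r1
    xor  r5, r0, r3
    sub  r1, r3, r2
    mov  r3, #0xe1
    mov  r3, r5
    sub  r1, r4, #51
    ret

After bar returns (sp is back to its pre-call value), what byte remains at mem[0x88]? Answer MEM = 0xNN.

MEM = 0x1e

prologue: push r1 -> mem[0x8a]=0x0a, sp=0x8a
prologue: push r3 -> mem[0x89]=0x8d, sp=0x89
prologue: push r5 -> mem[0x88]=0x1e, sp=0x88
body[0] xor  r2, r4, r1 -> r2=0xf9
body[1] xor  r5, r0, r3 -> r5=0xde
body[2] sub  r1, r3, r2 -> r1=0x94
body[3] mov  r3, #0xe1 -> r3=0xe1
body[4] mov  r3, r5 -> r3=0xde
body[5] sub  r1, r4, #51 -> r1=0xc0
epilogue: pop r5=0x1e, sp=0x89
epilogue: pop r3=0x8d, sp=0x8a
epilogue: pop r1=0x0a, sp=0x8b
prologue pushed ['r1', 'r3', 'r5'] at ['0x8a', '0x89', '0x88']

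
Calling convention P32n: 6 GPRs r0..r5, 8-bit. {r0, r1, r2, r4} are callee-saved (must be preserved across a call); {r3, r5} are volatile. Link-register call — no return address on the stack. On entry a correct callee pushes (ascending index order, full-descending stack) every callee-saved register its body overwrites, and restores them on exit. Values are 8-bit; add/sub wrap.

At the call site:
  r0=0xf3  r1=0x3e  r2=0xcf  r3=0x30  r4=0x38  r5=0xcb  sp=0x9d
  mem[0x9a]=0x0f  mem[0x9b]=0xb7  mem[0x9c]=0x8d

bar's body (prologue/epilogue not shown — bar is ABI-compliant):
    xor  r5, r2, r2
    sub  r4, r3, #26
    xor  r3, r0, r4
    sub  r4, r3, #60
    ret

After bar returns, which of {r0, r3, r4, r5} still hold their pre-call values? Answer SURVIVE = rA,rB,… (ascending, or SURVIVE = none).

prologue: push r4 → mem[0x9c]=0x38, sp=0x9c
body[0] xor  r5, r2, r2 → r5=0x00
body[1] sub  r4, r3, #26 → r4=0x16
body[2] xor  r3, r0, r4 → r3=0xe5
body[3] sub  r4, r3, #60 → r4=0xa9
epilogue: pop r4=0x38, sp=0x9d
r0: callee-saved, written=False
r3: caller-saved, written=True
r4: callee-saved, written=True
r5: caller-saved, written=True

SURVIVE = r0,r4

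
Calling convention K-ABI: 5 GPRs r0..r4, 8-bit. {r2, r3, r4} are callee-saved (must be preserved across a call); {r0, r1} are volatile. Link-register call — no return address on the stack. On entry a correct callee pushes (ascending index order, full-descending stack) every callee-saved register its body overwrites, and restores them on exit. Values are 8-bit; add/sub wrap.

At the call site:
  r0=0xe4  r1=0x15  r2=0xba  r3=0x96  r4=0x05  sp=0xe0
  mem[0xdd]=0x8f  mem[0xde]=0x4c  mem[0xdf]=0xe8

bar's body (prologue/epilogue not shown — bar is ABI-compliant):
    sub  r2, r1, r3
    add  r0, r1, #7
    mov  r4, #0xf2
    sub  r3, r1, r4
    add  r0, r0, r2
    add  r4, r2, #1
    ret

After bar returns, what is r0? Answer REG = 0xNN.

prologue: push r2 → mem[0xdf]=0xba, sp=0xdf
prologue: push r3 → mem[0xde]=0x96, sp=0xde
prologue: push r4 → mem[0xdd]=0x05, sp=0xdd
body[0] sub  r2, r1, r3 → r2=0x7f
body[1] add  r0, r1, #7 → r0=0x1c
body[2] mov  r4, #0xf2 → r4=0xf2
body[3] sub  r3, r1, r4 → r3=0x23
body[4] add  r0, r0, r2 → r0=0x9b
body[5] add  r4, r2, #1 → r4=0x80
epilogue: pop r4=0x05, sp=0xde
epilogue: pop r3=0x96, sp=0xdf
epilogue: pop r2=0xba, sp=0xe0
r0 is caller-saved → body value

REG = 0x9b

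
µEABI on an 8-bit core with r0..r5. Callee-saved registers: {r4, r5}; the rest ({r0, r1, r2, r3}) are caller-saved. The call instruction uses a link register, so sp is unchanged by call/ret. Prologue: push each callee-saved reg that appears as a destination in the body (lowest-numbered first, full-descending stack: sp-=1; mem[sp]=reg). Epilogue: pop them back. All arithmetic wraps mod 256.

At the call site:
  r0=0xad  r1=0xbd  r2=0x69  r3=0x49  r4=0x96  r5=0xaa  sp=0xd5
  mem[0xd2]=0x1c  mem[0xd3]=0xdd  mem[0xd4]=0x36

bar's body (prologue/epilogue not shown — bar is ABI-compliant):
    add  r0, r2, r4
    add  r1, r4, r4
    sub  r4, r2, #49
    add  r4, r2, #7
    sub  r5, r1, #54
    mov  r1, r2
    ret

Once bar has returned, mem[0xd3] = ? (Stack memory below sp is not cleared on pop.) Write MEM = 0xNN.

prologue: push r4 → mem[0xd4]=0x96, sp=0xd4
prologue: push r5 → mem[0xd3]=0xaa, sp=0xd3
body[0] add  r0, r2, r4 → r0=0xff
body[1] add  r1, r4, r4 → r1=0x2c
body[2] sub  r4, r2, #49 → r4=0x38
body[3] add  r4, r2, #7 → r4=0x70
body[4] sub  r5, r1, #54 → r5=0xf6
body[5] mov  r1, r2 → r1=0x69
epilogue: pop r5=0xaa, sp=0xd4
epilogue: pop r4=0x96, sp=0xd5
prologue pushed ['r4', 'r5'] at ['0xd4', '0xd3']

MEM = 0xaa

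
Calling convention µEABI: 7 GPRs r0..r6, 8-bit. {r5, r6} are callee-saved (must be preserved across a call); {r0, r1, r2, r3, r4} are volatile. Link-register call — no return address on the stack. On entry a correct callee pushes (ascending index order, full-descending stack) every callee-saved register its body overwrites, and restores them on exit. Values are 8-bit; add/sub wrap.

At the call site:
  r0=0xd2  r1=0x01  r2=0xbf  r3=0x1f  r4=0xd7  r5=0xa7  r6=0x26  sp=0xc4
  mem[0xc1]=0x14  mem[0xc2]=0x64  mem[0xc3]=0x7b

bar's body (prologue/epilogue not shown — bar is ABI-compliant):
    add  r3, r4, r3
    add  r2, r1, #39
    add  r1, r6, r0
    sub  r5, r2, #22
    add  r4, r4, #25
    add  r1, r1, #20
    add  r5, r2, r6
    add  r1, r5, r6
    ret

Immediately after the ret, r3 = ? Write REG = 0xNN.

prologue: push r5 → mem[0xc3]=0xa7, sp=0xc3
body[0] add  r3, r4, r3 → r3=0xf6
body[1] add  r2, r1, #39 → r2=0x28
body[2] add  r1, r6, r0 → r1=0xf8
body[3] sub  r5, r2, #22 → r5=0x12
body[4] add  r4, r4, #25 → r4=0xf0
body[5] add  r1, r1, #20 → r1=0x0c
body[6] add  r5, r2, r6 → r5=0x4e
body[7] add  r1, r5, r6 → r1=0x74
epilogue: pop r5=0xa7, sp=0xc4
r3 is caller-saved → body value

REG = 0xf6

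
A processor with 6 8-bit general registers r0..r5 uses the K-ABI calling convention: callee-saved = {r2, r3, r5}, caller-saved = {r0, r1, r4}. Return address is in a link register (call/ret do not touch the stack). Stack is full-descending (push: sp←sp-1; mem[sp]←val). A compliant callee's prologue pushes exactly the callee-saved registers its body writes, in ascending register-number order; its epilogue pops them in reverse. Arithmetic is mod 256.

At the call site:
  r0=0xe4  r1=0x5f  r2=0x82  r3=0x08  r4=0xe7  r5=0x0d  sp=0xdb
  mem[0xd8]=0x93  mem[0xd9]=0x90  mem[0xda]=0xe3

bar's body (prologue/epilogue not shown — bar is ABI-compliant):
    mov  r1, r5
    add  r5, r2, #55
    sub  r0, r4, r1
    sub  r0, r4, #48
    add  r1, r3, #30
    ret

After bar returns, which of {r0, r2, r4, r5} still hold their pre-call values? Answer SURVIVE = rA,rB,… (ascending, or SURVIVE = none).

prologue: push r5 → mem[0xda]=0x0d, sp=0xda
body[0] mov  r1, r5 → r1=0x0d
body[1] add  r5, r2, #55 → r5=0xb9
body[2] sub  r0, r4, r1 → r0=0xda
body[3] sub  r0, r4, #48 → r0=0xb7
body[4] add  r1, r3, #30 → r1=0x26
epilogue: pop r5=0x0d, sp=0xdb
r0: caller-saved, written=True
r2: callee-saved, written=False
r4: caller-saved, written=False
r5: callee-saved, written=True

SURVIVE = r2,r4,r5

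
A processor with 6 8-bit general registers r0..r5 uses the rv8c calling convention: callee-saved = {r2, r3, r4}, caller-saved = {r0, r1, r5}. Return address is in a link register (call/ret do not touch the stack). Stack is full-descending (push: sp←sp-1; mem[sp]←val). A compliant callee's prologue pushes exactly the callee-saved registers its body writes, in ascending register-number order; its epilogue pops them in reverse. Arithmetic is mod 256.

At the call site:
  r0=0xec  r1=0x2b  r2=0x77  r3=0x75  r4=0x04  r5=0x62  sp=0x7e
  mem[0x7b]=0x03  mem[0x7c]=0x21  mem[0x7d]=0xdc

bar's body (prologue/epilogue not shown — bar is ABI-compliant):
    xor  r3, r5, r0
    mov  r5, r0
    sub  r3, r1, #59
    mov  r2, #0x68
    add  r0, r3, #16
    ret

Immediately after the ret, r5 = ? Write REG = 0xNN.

prologue: push r2 -> mem[0x7d]=0x77, sp=0x7d
prologue: push r3 -> mem[0x7c]=0x75, sp=0x7c
body[0] xor  r3, r5, r0 -> r3=0x8e
body[1] mov  r5, r0 -> r5=0xec
body[2] sub  r3, r1, #59 -> r3=0xf0
body[3] mov  r2, #0x68 -> r2=0x68
body[4] add  r0, r3, #16 -> r0=0x00
epilogue: pop r3=0x75, sp=0x7d
epilogue: pop r2=0x77, sp=0x7e
r5 is caller-saved -> body value

REG = 0xec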